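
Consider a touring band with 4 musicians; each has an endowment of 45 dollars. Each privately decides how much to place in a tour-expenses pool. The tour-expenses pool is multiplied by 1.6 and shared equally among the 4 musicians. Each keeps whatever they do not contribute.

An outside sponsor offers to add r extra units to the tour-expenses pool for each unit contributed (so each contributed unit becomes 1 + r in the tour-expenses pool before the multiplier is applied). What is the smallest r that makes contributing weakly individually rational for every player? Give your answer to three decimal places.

1.500

With matching at rate r, one contributed unit becomes (1 + r) in the tour-expenses pool and returns 1.6 × (1 + r) / 4 to the contributor.
Setting this equal to 1: 1 + r = 4/1.6 = 2.5000.
So the minimum matching rate is r = 2.5000 − 1 = 1.500.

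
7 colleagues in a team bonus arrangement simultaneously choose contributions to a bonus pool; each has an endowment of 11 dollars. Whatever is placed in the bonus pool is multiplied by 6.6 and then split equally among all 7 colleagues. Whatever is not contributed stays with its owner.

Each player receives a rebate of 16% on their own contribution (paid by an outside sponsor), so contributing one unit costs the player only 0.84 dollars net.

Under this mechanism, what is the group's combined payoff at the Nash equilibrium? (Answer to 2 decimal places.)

The effective private return per unit is now (6.6/7) / 0.84 = 1.1224 > 1, so every player's dominant strategy flips to full contribution.
At the Nash equilibrium everyone contributes 11. Group total payoff = 7 × (11 × 0.16 + 6.6 × 11) = 520.52.

520.52 dollars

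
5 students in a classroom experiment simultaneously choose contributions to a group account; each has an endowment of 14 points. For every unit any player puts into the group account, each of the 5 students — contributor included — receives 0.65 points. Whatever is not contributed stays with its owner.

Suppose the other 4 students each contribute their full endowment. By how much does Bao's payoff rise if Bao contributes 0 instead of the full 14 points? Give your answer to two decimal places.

Switching from a contribution of 14 to 0 lets Bao keep an extra 14 points, but lowers the group account by 14, which costs Bao their own share of that drop: 0.65 × 14 = 9.10.
Net gain = 14 − 9.10 = 4.90. The private return per contributed unit (0.65) is below 1, so free-riding is indeed the best response regardless of what the others do.

4.90 points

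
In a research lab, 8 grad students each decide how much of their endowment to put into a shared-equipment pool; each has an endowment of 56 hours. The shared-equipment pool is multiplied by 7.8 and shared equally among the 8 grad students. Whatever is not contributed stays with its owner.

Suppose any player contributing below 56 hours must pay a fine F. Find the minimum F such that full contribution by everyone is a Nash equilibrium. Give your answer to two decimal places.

Given the others contribute fully, the best deviation is to contribute 0 (any partial contribution still incurs the fine and gives up units whose private return 0.9750 is below 1).
Deviating from 56 to 0 saves 56 hours but forfeits the deviator's share of the drop in the shared-equipment pool: 7.8/8 × 56 = 54.60.
So the deviation gain is 56 − 54.60 = 1.40, and the fine must be at least 1.40 hours to wipe it out.

1.40 hours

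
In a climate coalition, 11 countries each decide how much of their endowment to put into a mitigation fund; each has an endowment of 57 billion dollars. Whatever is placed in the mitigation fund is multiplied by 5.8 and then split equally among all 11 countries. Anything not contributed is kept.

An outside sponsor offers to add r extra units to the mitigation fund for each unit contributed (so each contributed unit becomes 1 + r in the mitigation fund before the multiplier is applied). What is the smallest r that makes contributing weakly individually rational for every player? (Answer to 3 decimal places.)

With matching at rate r, one contributed unit becomes (1 + r) in the mitigation fund and returns 5.8 × (1 + r) / 11 to the contributor.
Setting this equal to 1: 1 + r = 11/5.8 = 1.8966.
So the minimum matching rate is r = 1.8966 − 1 = 0.897.

0.897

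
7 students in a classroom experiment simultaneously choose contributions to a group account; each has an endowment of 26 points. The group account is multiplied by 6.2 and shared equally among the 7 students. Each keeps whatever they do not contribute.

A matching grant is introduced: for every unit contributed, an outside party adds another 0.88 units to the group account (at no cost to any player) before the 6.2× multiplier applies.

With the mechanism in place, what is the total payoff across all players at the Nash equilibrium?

Under the mechanism each unit contributed yields 6.2 × 1.88 / 7 = 1.6651 back to its contributor per unit of net cost, which exceeds 1, making full contribution the dominant choice for everyone.
So the Nash equilibrium is full contribution by all 7; the group earns 6.2 × 1.88 × 182 = 2121.39.

2121.39 points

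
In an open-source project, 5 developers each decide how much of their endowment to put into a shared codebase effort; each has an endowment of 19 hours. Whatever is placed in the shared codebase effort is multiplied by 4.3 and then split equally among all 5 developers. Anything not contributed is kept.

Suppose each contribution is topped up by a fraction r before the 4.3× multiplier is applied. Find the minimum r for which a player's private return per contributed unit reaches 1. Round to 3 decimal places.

0.163

With matching at rate r, one contributed unit becomes (1 + r) in the shared codebase effort and returns 4.3 × (1 + r) / 5 to the contributor.
Setting this equal to 1: 1 + r = 5/4.3 = 1.1628.
So the minimum matching rate is r = 1.1628 − 1 = 0.163.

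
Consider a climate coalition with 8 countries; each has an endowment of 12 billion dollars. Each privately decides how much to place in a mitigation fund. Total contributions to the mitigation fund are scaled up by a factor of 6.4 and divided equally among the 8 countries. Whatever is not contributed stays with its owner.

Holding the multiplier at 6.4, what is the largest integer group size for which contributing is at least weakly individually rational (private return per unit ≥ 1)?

Private return per unit is 6.4/(group size), which is ≥ 1 whenever the group size is ≤ 6.4.
The largest such integer is 6.

6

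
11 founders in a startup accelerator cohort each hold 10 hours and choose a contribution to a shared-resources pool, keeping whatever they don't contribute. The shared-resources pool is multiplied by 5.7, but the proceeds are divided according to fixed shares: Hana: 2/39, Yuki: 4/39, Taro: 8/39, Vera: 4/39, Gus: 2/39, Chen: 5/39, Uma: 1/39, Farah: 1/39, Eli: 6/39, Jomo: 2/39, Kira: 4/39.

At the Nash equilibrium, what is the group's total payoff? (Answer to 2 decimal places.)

157.00 hours

A player with share s gets back 5.7·s per unit contributed, so full contribution is dominant for anyone with s > 1/5.7 = 0.1754 and zero contribution is dominant for anyone below.
The only share above 0.1754 is Taro's 8/39, contributing 10; the remaining 10 contribute 0. Total contributed: 10.
The shared-resources pool pays out 5.7 × 10 = 57.00 in total (split across the unequal shares, but the aggregate is all that matters for the group sum).
The 10 free-riders keep 10 each, adding 100. Group total = 100 + 57.00 = 157.00.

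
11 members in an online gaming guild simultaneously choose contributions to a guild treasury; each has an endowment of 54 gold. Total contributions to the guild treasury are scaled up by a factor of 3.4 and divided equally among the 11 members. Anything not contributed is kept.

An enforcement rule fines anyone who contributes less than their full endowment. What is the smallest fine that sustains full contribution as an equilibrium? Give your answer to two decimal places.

Given the others contribute fully, the best deviation is to contribute 0 (any partial contribution still incurs the fine and gives up units whose private return 0.3091 is below 1).
Deviating from 54 to 0 saves 54 gold but forfeits the deviator's share of the drop in the guild treasury: 3.4/11 × 54 = 16.69.
So the deviation gain is 54 − 16.69 = 37.31, and the fine must be at least 37.31 gold to wipe it out.

37.31 gold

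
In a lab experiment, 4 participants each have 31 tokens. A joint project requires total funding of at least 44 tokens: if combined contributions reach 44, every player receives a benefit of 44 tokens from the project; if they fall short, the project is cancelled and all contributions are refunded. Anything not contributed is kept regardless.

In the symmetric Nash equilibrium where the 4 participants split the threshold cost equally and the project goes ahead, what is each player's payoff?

64 tokens

Equal share of the threshold: 44/4 = 11.
At this profile no one gains by cutting their contribution: any cut drops the total below 44, the project is cancelled, contributions are refunded, and the deviator ends with 31, which is less than 31 − 11 + 44 = 64. Contributing more than 11 just wastes the excess. So contributing exactly 11 is a best response.
Each player's payoff: 31 − 11 + 44 = 64.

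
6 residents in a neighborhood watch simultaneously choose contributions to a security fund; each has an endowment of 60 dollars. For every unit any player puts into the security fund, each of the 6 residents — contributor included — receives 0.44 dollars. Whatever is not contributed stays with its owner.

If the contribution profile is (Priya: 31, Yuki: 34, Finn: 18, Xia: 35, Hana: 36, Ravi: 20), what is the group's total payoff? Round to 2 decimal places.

Total contributed: 31 + 34 + 18 + 35 + 36 + 20 = 174; total kept: 6 × 60 − 174 = 186.
The security fund pays out 0.44 × 6 × 174 = 459.36 in aggregate.
Group total = 186 + 459.36 = 645.36.

645.36 dollars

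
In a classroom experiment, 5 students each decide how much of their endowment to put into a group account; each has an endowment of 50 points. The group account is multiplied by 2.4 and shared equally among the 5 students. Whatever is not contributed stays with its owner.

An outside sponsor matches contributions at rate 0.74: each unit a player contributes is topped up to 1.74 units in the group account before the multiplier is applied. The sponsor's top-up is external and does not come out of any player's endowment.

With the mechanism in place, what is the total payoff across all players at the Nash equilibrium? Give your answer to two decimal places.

250.00 points

The effective private return is 2.4 × 1.74 / 5 = 0.8352, which is still under 1, so the mechanism doesn't change anyone's dominant strategy: zero contribution.
Everyone keeps their endowment and the group total is 5 × 50 = 250.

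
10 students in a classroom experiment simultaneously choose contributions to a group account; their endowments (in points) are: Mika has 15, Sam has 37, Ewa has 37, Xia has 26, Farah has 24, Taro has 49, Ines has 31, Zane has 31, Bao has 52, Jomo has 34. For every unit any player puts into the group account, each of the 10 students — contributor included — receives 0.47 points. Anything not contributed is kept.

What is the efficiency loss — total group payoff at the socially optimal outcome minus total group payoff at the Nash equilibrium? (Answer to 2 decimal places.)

1243.20 points

The private return per contributed unit is 0.47 < 1 for everyone, so the Nash equilibrium is zero contribution and the group total is Σ E_j = 15 + 37 + 37 + 26 + 24 + 49 + 31 + 31 + 52 + 34 = 336.
Each contributed unit returns 4.700 to the group, so the social optimum is full contribution by everyone: group total = 4.700 × 336 = 1579.20.
Efficiency loss = (4.700 − 1) × 336 = 1243.20.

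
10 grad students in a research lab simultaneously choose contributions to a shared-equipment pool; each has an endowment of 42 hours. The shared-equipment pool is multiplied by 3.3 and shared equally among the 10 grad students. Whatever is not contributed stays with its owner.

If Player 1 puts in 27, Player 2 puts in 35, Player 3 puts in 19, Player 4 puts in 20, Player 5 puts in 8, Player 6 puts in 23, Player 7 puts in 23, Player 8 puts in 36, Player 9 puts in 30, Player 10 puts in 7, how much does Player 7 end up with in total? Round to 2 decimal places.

Total contributed: 27 + 35 + 19 + 20 + 8 + 23 + 23 + 36 + 30 + 7 = 228.
Each receives 3.3 × 228 / 10 = 75.24 from the shared-equipment pool.
Player 7 keeps 42 − 23 = 19, so Player 7's payoff is 19 + 75.24 = 94.24.

94.24 hours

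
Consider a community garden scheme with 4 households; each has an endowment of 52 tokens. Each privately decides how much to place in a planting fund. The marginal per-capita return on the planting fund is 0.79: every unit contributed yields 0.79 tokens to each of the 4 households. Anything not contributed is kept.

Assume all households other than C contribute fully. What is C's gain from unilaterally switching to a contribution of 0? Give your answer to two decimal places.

Switching from a contribution of 52 to 0 lets C keep an extra 52 tokens, but lowers the planting fund by 52, which costs C their own share of that drop: 0.79 × 52 = 41.08.
Net gain = 52 − 41.08 = 10.92. The private return per contributed unit (0.79) is below 1, so free-riding is indeed the best response regardless of what the others do.

10.92 tokens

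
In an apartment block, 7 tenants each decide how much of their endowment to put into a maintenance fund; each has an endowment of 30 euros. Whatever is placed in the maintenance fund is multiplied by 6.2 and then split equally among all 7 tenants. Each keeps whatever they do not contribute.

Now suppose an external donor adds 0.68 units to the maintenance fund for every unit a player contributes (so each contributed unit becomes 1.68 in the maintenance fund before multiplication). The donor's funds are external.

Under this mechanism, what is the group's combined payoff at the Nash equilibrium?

2187.36 euros

The effective private return per unit is now 6.2 × 1.68 / 7 = 1.4880 > 1, so every player's dominant strategy flips to full contribution.
So the Nash equilibrium is full contribution by all 7; the group earns 6.2 × 1.68 × 210 = 2187.36.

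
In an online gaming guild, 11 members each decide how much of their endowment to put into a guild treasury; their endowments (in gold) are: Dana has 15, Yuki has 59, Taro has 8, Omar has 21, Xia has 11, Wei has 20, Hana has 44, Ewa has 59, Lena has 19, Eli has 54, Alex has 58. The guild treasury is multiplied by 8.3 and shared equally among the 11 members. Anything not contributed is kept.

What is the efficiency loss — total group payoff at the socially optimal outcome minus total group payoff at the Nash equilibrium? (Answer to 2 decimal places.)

The private return per contributed unit is 8.3/11 = 0.7545 < 1 for every player regardless of endowment, so the Nash equilibrium is zero contribution and the group total is Σ E_j = 15 + 59 + 8 + 21 + 11 + 20 + 44 + 59 + 19 + 54 + 58 = 368.
Each contributed unit returns 8.300 to the group, so the social optimum is full contribution by everyone: group total = 8.300 × 368 = 3054.40.
Efficiency loss = (8.300 − 1) × 368 = 2686.40.

2686.40 gold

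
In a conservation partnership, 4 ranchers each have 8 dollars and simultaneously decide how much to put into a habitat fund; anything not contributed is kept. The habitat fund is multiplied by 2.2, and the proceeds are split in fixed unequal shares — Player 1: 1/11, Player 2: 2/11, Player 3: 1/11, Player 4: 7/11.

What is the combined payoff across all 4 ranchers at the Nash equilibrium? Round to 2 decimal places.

Each unit j contributes comes back to j as 2.2 × (j's share), so j prefers to contribute only if that share exceeds 1/2.2 = 0.4545; otherwise keeping the unit dominates.
Player 4 alone (share 7/11) is above the threshold, contributing 8; the remaining 3 contribute 0. Total contributed: 8.
The habitat fund pays out 2.2 × 8 = 17.60 in total (split across the unequal shares, but the aggregate is all that matters for the group sum).
The 3 free-riders keep 8 each, adding 24. Group total = 24 + 17.60 = 41.60.

41.60 dollars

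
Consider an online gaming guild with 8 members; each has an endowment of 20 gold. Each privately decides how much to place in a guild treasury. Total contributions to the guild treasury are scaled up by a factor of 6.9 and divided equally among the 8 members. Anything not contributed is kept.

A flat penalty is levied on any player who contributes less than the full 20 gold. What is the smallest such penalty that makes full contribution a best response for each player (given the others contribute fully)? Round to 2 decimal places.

Given the others contribute fully, the best deviation is to contribute 0 (any partial contribution still incurs the fine and gives up units whose private return 0.8625 is below 1).
Deviating from 20 to 0 saves 20 gold but forfeits the deviator's share of the drop in the guild treasury: 6.9/8 × 20 = 17.25.
So the deviation gain is 20 − 17.25 = 2.75, and the fine must be at least 2.75 gold to wipe it out.

2.75 gold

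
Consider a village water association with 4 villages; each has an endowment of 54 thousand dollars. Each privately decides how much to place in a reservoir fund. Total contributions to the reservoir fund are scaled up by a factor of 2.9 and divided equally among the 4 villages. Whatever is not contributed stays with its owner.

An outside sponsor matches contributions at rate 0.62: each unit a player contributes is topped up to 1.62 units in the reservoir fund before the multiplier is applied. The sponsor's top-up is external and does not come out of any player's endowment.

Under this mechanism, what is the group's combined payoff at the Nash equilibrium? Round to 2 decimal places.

With the mechanism, a contributed unit returns 2.9 × 1.62 / 4 = 1.1745 per unit of net cost to the contributor — now above 1 — so contributing fully is weakly dominant for every player.
So the Nash equilibrium is full contribution by all 4; the group earns 2.9 × 1.62 × 216 = 1014.77.

1014.77 thousand dollars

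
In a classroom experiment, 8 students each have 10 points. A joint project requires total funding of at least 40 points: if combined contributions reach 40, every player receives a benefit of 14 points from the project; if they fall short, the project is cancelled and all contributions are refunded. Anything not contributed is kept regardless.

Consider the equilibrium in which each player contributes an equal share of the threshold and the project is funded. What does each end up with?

Equal share of the threshold: 40/8 = 5.
At this profile no one gains by cutting their contribution: any cut drops the total below 40, the project is cancelled, contributions are refunded, and the deviator ends with 10, which is less than 10 − 5 + 14 = 19. Contributing more than 5 just wastes the excess. So contributing exactly 5 is a best response.
Each player's payoff: 10 − 5 + 14 = 19.

19 points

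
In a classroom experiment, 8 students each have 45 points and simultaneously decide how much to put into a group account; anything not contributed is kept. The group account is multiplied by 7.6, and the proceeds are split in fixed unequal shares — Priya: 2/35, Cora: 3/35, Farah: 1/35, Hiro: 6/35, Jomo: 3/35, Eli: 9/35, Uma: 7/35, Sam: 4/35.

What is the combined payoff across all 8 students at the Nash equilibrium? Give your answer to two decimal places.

For player j, contributing a unit is worthwhile iff 7.6 × (j's share) ≥ 1, i.e. iff j's share is at least 0.1316.
The shares above 0.1316 belong to Hiro, Eli and Uma, contributing 45 each; the remaining 5 contribute 0. Total contributed: 135.
The group account pays out 7.6 × 135 = 1026.00 in total (split across the unequal shares, but the aggregate is all that matters for the group sum).
The 5 free-riders keep 45 each, adding 225. Group total = 225 + 1026.00 = 1251.00.

1251.00 points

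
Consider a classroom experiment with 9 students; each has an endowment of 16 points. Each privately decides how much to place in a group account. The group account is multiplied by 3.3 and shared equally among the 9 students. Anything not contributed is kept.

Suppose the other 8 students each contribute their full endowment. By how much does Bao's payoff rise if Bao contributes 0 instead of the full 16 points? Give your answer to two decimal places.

Switching from a contribution of 16 to 0 lets Bao keep an extra 16 points, but lowers the group account by 16, which costs Bao their own share of that drop: 3.3/9 × 16 = 5.87.
Net gain = 16 − 5.87 = 10.13. The private return per contributed unit (0.3667) is below 1, so free-riding is indeed the best response regardless of what the others do.

10.13 points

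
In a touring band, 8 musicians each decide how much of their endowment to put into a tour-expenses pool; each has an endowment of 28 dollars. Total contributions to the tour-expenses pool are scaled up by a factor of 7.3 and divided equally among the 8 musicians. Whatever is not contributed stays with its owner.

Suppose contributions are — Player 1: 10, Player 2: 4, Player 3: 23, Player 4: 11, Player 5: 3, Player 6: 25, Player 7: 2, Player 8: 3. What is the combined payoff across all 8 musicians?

734.30 dollars

Total contributed: 10 + 4 + 23 + 11 + 3 + 25 + 2 + 3 = 81; total kept: 8 × 28 − 81 = 143.
The tour-expenses pool pays out 7.3 × 81 = 591.30 in aggregate.
Group total = 143 + 591.30 = 734.30.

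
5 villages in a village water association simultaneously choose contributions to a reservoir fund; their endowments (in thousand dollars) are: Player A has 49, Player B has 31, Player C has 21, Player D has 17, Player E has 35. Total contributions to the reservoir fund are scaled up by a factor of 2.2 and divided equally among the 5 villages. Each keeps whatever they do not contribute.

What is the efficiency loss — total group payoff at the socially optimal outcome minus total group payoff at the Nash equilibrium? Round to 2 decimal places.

The private return per contributed unit is 2.2/5 = 0.4400 < 1 for every player regardless of endowment, so the Nash equilibrium is zero contribution and the group total is Σ E_j = 49 + 31 + 21 + 17 + 35 = 153.
Each contributed unit returns 2.200 to the group, so the social optimum is full contribution by everyone: group total = 2.200 × 153 = 336.60.
Efficiency loss = (2.200 − 1) × 153 = 183.60.

183.60 thousand dollars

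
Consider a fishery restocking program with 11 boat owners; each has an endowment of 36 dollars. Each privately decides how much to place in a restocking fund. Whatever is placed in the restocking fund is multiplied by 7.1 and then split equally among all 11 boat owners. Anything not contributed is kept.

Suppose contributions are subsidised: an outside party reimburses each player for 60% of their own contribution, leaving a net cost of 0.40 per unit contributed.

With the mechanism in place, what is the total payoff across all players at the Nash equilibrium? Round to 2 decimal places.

Under the mechanism each unit contributed yields (7.1/11) / 0.40 = 1.6136 back to its contributor per unit of net cost, which exceeds 1, making full contribution the dominant choice for everyone.
So the Nash equilibrium is full contribution by all 11; the group earns 11 × (36 × 0.60 + 7.1 × 36) = 3049.20.

3049.20 dollars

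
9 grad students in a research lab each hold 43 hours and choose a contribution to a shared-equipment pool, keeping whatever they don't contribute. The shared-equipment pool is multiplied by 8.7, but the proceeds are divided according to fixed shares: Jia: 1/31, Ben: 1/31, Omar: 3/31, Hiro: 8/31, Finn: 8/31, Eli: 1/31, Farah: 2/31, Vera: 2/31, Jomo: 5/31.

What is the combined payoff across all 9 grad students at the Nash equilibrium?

Each unit j contributes comes back to j as 8.7 × (j's share), so j prefers to contribute only if that share exceeds 1/8.7 = 0.1149; otherwise keeping the unit dominates.
Hiro, Finn and Jomo clear that bar, contributing 43 each; the remaining 6 contribute 0. Total contributed: 129.
The shared-equipment pool pays out 8.7 × 129 = 1122.30 in total (split across the unequal shares, but the aggregate is all that matters for the group sum).
The 6 free-riders keep 43 each, adding 258. Group total = 258 + 1122.30 = 1380.30.

1380.30 hours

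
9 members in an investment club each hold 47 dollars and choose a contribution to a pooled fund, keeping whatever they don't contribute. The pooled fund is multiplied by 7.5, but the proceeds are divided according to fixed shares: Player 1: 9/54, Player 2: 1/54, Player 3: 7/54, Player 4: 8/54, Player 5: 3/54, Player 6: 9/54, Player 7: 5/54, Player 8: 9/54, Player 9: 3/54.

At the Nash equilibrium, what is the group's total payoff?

For player j, contributing a unit is worthwhile iff 7.5 × (j's share) ≥ 1, i.e. iff j's share is at least 0.1333.
Player 1, Player 4, Player 6 and Player 8 are above the threshold, contributing 47 each; the remaining 5 contribute 0. Total contributed: 188.
The pooled fund pays out 7.5 × 188 = 1410.00 in total (split across the unequal shares, but the aggregate is all that matters for the group sum).
The 5 free-riders keep 47 each, adding 235. Group total = 235 + 1410.00 = 1645.00.

1645.00 dollars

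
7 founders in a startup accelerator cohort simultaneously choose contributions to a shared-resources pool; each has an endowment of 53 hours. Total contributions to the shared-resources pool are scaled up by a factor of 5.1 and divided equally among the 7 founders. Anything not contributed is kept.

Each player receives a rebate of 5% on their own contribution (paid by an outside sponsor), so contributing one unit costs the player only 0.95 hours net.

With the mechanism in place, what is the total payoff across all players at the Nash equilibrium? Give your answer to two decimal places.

371.00 hours

With the mechanism, a contributed unit returns (5.1/7) / 0.95 = 0.7669 per unit of net cost — still below 1 — so contributing 0 remains dominant for every player.
Everyone keeps their endowment and the group total is 7 × 53 = 371.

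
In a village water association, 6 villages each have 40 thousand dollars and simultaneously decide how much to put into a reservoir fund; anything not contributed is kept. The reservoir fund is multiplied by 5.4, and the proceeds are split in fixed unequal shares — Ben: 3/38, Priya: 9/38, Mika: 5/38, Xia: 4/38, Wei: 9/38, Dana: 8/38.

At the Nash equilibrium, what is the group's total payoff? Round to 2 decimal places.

Player j's private return per contributed unit is 5.4 × (j's share). Contributing is weakly dominant for j when that share is at least 1/5.4 = 0.1852, and contributing 0 is dominant otherwise.
Priya, Wei and Dana clear that bar, contributing 40 each; the remaining 3 contribute 0. Total contributed: 120.
The reservoir fund pays out 5.4 × 120 = 648.00 in total (split across the unequal shares, but the aggregate is all that matters for the group sum).
The 3 free-riders keep 40 each, adding 120. Group total = 120 + 648.00 = 768.00.

768.00 thousand dollars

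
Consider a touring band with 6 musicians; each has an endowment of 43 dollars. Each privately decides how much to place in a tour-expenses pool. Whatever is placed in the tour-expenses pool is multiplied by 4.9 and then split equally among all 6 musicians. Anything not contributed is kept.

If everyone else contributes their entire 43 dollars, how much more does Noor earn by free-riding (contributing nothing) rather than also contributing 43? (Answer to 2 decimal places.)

Switching from a contribution of 43 to 0 lets Noor keep an extra 43 dollars, but lowers the tour-expenses pool by 43, which costs Noor their own share of that drop: 4.9/6 × 43 = 35.12.
Net gain = 43 − 35.12 = 7.88. The private return per contributed unit (0.8167) is below 1, so free-riding is indeed the best response regardless of what the others do.

7.88 dollars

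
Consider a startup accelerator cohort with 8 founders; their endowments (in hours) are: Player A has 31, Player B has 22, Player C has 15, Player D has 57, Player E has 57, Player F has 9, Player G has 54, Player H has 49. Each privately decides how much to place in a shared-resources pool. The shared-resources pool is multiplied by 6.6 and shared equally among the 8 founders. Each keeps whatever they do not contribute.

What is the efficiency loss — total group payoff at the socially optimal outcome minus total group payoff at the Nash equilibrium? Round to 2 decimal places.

1646.40 hours

The private return per contributed unit is 6.6/8 = 0.8250 < 1 for every player regardless of endowment, so the Nash equilibrium is zero contribution and the group total is Σ E_j = 31 + 22 + 15 + 57 + 57 + 9 + 54 + 49 = 294.
Each contributed unit returns 6.600 to the group, so the social optimum is full contribution by everyone: group total = 6.600 × 294 = 1940.40.
Efficiency loss = (6.600 − 1) × 294 = 1646.40.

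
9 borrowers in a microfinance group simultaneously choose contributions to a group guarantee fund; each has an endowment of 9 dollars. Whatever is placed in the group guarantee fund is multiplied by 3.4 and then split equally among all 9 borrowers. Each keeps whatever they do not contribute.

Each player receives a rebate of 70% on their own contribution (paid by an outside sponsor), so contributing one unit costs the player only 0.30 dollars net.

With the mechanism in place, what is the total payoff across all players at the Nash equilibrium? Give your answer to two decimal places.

332.10 dollars

Under the mechanism each unit contributed yields (3.4/9) / 0.30 = 1.2593 back to its contributor per unit of net cost, which exceeds 1, making full contribution the dominant choice for everyone.
At the Nash equilibrium everyone contributes 9. Group total payoff = 9 × (9 × 0.70 + 3.4 × 9) = 332.10.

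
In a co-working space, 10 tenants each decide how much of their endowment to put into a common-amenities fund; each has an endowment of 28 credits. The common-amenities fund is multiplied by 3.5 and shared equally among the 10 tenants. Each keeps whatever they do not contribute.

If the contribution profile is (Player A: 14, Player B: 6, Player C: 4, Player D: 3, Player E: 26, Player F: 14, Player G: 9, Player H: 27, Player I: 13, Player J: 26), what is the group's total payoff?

Total contributed: 14 + 6 + 4 + 3 + 26 + 14 + 9 + 27 + 13 + 26 = 142; total kept: 10 × 28 − 142 = 138.
The common-amenities fund pays out 3.5 × 142 = 497.00 in aggregate.
Group total = 138 + 497.00 = 635.00.

635.00 credits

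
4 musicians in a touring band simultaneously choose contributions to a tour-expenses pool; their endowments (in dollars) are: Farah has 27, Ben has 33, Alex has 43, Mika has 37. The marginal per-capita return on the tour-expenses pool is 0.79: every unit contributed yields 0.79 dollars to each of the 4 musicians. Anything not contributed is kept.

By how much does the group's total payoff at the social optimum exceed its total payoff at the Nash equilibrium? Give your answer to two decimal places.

The private return per contributed unit is 0.79 < 1 for everyone, so the Nash equilibrium is zero contribution and the group total is Σ E_j = 27 + 33 + 43 + 37 = 140.
Each contributed unit returns 3.160 to the group, so the social optimum is full contribution by everyone: group total = 3.160 × 140 = 442.40.
Efficiency loss = (3.160 − 1) × 140 = 302.40.

302.40 dollars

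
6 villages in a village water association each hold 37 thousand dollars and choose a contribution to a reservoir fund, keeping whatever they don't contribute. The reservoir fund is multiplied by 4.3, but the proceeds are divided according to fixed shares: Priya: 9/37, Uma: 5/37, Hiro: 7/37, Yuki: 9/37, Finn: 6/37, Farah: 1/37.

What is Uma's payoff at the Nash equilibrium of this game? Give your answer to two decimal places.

80.00 thousand dollars

A player with share s gets back 4.3·s per unit contributed, so full contribution is dominant for anyone with s > 1/4.3 = 0.2326 and zero contribution is dominant for anyone below.
Priya and Yuki are above the threshold, contributing 37 each; the remaining 4 contribute 0. Total contributed: 74.
Uma keeps 37 and receives 4.3 × 74 × 5/37 = 43.00 from the reservoir fund, for a payoff of 80.00.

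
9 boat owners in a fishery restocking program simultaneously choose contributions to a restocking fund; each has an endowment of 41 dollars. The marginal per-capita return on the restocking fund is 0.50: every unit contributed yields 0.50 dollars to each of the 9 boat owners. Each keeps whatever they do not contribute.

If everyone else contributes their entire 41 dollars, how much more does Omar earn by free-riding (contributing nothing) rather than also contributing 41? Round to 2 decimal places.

Switching from a contribution of 41 to 0 lets Omar keep an extra 41 dollars, but lowers the restocking fund by 41, which costs Omar their own share of that drop: 0.50 × 41 = 20.50.
Net gain = 41 − 20.50 = 20.50. The private return per contributed unit (0.50) is below 1, so free-riding is indeed the best response regardless of what the others do.

20.50 dollars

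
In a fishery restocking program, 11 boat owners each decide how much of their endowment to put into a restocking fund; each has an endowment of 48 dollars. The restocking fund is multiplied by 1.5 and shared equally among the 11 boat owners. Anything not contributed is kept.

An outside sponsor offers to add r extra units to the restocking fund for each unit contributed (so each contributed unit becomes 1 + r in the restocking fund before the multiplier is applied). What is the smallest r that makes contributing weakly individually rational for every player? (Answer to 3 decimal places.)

6.333

With matching at rate r, one contributed unit becomes (1 + r) in the restocking fund and returns 1.5 × (1 + r) / 11 to the contributor.
Setting this equal to 1: 1 + r = 11/1.5 = 7.3333.
So the minimum matching rate is r = 7.3333 − 1 = 6.333.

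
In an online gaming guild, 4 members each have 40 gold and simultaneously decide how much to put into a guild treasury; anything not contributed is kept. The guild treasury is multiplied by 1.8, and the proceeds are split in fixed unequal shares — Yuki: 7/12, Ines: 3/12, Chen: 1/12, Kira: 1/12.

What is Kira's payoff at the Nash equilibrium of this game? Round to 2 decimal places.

46.00 gold

For player j, contributing a unit is worthwhile iff 1.8 × (j's share) ≥ 1, i.e. iff j's share is at least 0.5556.
Yuki alone (share 7/12) is above the threshold, contributing 40; the remaining 3 contribute 0. Total contributed: 40.
Kira keeps 40 and receives 1.8 × 40 × 1/12 = 6.00 from the guild treasury, for a payoff of 46.00.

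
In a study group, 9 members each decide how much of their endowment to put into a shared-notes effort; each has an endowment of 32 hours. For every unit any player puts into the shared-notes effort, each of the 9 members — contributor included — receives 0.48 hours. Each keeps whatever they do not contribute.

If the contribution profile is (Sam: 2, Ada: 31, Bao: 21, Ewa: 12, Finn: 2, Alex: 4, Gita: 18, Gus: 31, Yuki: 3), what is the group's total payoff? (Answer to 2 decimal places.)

699.68 hours

Total contributed: 2 + 31 + 21 + 12 + 2 + 4 + 18 + 31 + 3 = 124; total kept: 9 × 32 − 124 = 164.
The shared-notes effort pays out 0.48 × 9 × 124 = 535.68 in aggregate.
Group total = 164 + 535.68 = 699.68.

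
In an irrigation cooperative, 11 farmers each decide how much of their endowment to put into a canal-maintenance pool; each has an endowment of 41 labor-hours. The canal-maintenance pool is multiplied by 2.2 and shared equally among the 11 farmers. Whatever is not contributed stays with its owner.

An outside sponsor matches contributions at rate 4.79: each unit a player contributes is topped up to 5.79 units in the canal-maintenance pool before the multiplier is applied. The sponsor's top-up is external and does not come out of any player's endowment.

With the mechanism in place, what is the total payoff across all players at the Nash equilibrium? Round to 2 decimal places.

With the mechanism, a contributed unit returns 2.2 × 5.79 / 11 = 1.1580 per unit of net cost to the contributor — now above 1 — so contributing fully is weakly dominant for every player.
So the Nash equilibrium is full contribution by all 11; the group earns 2.2 × 5.79 × 451 = 5744.84.

5744.84 labor-hours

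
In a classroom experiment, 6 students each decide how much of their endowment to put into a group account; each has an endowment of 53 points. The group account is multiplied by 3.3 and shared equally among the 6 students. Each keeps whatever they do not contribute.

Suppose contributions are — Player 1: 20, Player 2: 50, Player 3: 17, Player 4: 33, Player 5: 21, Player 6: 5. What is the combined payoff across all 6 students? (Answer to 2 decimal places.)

653.80 points

Total contributed: 20 + 50 + 17 + 33 + 21 + 5 = 146; total kept: 6 × 53 − 146 = 172.
The group account pays out 3.3 × 146 = 481.80 in aggregate.
Group total = 172 + 481.80 = 653.80.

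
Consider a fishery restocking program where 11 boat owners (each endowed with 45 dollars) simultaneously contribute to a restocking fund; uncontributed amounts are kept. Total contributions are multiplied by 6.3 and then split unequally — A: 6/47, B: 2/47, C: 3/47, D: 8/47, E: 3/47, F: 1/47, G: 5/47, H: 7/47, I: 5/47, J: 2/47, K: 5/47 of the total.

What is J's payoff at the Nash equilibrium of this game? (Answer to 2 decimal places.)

Player j's private return per contributed unit is 6.3 × (j's share). Contributing is weakly dominant for j when that share is at least 1/6.3 = 0.1587, and contributing 0 is dominant otherwise.
D alone (share 8/47) is above the threshold, contributing 45; the remaining 10 contribute 0. Total contributed: 45.
J keeps 45 and receives 6.3 × 45 × 2/47 = 12.06 from the restocking fund, for a payoff of 57.06.

57.06 dollars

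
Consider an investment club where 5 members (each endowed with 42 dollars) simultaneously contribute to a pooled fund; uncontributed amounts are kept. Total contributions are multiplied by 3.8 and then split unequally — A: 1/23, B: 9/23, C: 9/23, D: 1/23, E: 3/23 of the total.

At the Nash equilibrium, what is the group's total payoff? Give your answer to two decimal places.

445.20 dollars

For player j, contributing a unit is worthwhile iff 3.8 × (j's share) ≥ 1, i.e. iff j's share is at least 0.2632.
B and C clear that bar, contributing 42 each; the remaining 3 contribute 0. Total contributed: 84.
The pooled fund pays out 3.8 × 84 = 319.20 in total (split across the unequal shares, but the aggregate is all that matters for the group sum).
The 3 free-riders keep 42 each, adding 126. Group total = 126 + 319.20 = 445.20.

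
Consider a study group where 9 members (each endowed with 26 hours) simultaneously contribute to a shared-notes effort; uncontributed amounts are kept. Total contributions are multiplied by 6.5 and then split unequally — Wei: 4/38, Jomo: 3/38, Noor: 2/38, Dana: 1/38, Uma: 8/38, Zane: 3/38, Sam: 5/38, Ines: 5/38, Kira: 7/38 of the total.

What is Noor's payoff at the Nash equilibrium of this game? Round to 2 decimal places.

A player with share s gets back 6.5·s per unit contributed, so full contribution is dominant for anyone with s > 1/6.5 = 0.1538 and zero contribution is dominant for anyone below.
Uma and Kira clear that bar, contributing 26 each; the remaining 7 contribute 0. Total contributed: 52.
Noor keeps 26 and receives 6.5 × 52 × 2/38 = 17.79 from the shared-notes effort, for a payoff of 43.79.

43.79 hours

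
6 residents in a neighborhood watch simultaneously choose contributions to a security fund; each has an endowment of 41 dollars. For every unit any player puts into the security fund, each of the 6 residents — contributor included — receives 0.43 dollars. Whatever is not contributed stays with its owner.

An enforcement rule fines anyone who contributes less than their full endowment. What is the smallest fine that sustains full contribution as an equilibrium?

23.37 dollars

Given the others contribute fully, the best deviation is to contribute 0 (any partial contribution still incurs the fine and gives up units whose private return 0.43 is below 1).
Deviating from 41 to 0 saves 41 dollars but forfeits the deviator's share of the drop in the security fund: 0.43 × 41 = 17.63.
So the deviation gain is 41 − 17.63 = 23.37, and the fine must be at least 23.37 dollars to wipe it out.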